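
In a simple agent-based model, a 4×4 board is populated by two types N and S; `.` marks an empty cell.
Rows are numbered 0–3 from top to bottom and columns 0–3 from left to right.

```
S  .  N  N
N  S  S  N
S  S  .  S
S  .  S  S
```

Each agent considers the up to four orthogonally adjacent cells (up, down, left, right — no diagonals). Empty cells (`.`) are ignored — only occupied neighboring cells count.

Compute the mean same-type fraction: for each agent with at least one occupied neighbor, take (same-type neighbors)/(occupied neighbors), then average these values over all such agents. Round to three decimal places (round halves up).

Row 0: (0,0)S 0/1 · (0,2)N 1/2 · (0,3)N 2/2
Row 1: (1,0)N 0/3 · (1,1)S 2/3 · (1,2)S 1/3 · (1,3)N 1/3
Row 2: (2,0)S 2/3 · (2,1)S 2/2 · (2,3)S 1/2
Row 3: (3,0)S 1/1 · (3,2)S 1/1 · (3,3)S 2/2
Sum over 13 agents: 0/1 + 1/2 + 2/2 + 0/3 + 2/3 + 1/3 + 1/3 + 2/3 + 2/2 + 1/2 + 1/1 + 1/1 + 2/2 = 8; mean = 8 ÷ 13 = 8/13 = 0.615384… → 0.615.

0.615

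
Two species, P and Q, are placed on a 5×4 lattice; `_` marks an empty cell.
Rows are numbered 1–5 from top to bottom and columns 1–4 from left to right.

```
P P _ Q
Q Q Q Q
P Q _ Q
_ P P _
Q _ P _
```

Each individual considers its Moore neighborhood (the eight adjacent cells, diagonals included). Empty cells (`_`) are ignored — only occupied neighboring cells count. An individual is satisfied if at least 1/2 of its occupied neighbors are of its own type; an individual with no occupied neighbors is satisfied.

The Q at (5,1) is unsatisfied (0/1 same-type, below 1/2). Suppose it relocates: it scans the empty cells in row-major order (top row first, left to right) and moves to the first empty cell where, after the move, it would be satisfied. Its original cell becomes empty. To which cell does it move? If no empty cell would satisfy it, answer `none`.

Vacating (5,1). Empty cells in order:
  (1,3): 4/5 same-type → satisfied — stop here.

(1,3)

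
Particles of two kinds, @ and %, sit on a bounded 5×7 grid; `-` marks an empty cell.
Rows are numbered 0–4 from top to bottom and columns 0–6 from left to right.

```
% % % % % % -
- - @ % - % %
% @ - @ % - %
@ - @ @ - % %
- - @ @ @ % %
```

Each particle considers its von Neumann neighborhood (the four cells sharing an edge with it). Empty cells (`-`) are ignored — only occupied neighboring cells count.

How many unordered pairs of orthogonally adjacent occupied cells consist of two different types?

Scan each occupied cell's neighbors to the right and below so each pair is counted once.
Row 0: %(0,0)–%(0,1)= %(0,1)–%(0,2)= %(0,2)–%(0,3)= %(0,2)–@(1,2)≠ %(0,3)–%(0,4)= %(0,3)–%(1,3)= %(0,4)–%(0,5)= %(0,5)–%(1,5)=  → 1/8 unlike.
Row 1: @(1,2)–%(1,3)≠ %(1,3)–@(2,3)≠ %(1,5)–%(1,6)= %(1,6)–%(2,6)=  → 2/4 unlike.
Row 2: %(2,0)–@(2,1)≠ %(2,0)–@(3,0)≠ @(2,3)–%(2,4)≠ @(2,3)–@(3,3)= %(2,6)–%(3,6)=  → 3/5 unlike.
Row 3: @(3,2)–@(3,3)= @(3,2)–@(4,2)= @(3,3)–@(4,3)= %(3,5)–%(3,6)= %(3,5)–%(4,5)= %(3,6)–%(4,6)=  → 0/6 unlike.
Row 4: @(4,2)–@(4,3)= @(4,3)–@(4,4)= @(4,4)–%(4,5)≠ %(4,5)–%(4,6)=  → 1/4 unlike.
Total adjacent occupied pairs: 27; unlike-type pairs: 7.

7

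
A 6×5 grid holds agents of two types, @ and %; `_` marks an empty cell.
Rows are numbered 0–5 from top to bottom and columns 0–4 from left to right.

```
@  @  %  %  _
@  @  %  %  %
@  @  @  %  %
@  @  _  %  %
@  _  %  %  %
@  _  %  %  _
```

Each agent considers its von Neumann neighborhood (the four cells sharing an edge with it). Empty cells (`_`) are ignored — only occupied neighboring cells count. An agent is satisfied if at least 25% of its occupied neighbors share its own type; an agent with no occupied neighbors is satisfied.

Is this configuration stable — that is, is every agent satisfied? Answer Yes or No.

Row 0: (0,0)@ 2/2 ok · (0,1)@ 2/3 ok · (0,2)% 2/3 ok · (0,3)% 2/2 ok
Row 1: (1,0)@ 3/3 ok · (1,1)@ 3/4 ok · (1,2)% 2/4 ok · (1,3)% 4/4 ok · (1,4)% 2/2 ok
Row 2: (2,0)@ 3/3 ok · (2,1)@ 4/4 ok · (2,2)@ 1/3 ok · (2,3)% 3/4 ok · (2,4)% 3/3 ok
Row 3: (3,0)@ 3/3 ok · (3,1)@ 2/2 ok · (3,3)% 3/3 ok · (3,4)% 3/3 ok
Row 4: (4,0)@ 2/2 ok · (4,2)% 2/2 ok · (4,3)% 4/4 ok · (4,4)% 2/2 ok
Row 5: (5,0)@ 1/1 ok · (5,2)% 2/2 ok · (5,3)% 2/2 ok
All meet the threshold, so the configuration is stable.

Yes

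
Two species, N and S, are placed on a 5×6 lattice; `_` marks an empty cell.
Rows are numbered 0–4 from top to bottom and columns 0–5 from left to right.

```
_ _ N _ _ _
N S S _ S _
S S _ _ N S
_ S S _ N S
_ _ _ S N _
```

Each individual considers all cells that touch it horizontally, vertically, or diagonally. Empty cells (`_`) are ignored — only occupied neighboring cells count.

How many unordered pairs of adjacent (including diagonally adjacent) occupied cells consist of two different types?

Scan each occupied cell's neighbors to the right and below (and the two forward diagonals) so each pair is counted once.
Row 0: N(0,2)–S(1,2)≠ N(0,2)–S(1,1)≠  → 2/2 unlike.
Row 1: N(1,0)–S(1,1)≠ N(1,0)–S(2,0)≠ N(1,0)–S(2,1)≠ S(1,1)–S(1,2)= S(1,1)–S(2,1)= S(1,1)–S(2,0)= S(1,2)–S(2,1)= S(1,4)–N(2,4)≠ S(1,4)–S(2,5)=  → 4/9 unlike.
Row 2: S(2,0)–S(2,1)= S(2,0)–S(3,1)= S(2,1)–S(3,1)= S(2,1)–S(3,2)= N(2,4)–S(2,5)≠ N(2,4)–N(3,4)= N(2,4)–S(3,5)≠ S(2,5)–S(3,5)= S(2,5)–N(3,4)≠  → 3/9 unlike.
Row 3: S(3,1)–S(3,2)= S(3,2)–S(4,3)= N(3,4)–S(3,5)≠ N(3,4)–N(4,4)= N(3,4)–S(4,3)≠ S(3,5)–N(4,4)≠  → 3/6 unlike.
Row 4: S(4,3)–N(4,4)≠  → 1/1 unlike.
Total adjacent occupied pairs: 27; unlike-type pairs: 13.

13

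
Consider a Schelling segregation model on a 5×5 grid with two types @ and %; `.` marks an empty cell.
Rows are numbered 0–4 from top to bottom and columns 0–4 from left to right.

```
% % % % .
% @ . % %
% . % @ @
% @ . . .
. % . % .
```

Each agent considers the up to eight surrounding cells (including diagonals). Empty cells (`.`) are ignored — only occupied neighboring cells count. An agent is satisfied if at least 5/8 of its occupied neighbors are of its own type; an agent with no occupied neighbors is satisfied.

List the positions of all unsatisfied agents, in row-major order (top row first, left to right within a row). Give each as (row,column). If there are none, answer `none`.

(0,0)% 2/3 ok
(0,1)% 3/4 ok
(0,2)% 3/4 ok
(0,3)% 3/3 ok
(1,0)% 3/4 ok
(1,1)@ 0/6 unhappy
(1,3)% 4/6 ok
(1,4)% 2/4 unhappy
(2,0)% 2/4 unhappy
(2,2)% 1/4 unhappy
(2,3)@ 1/4 unhappy
(2,4)@ 1/3 unhappy
(3,0)% 2/3 ok
(3,1)@ 0/4 unhappy
(4,1)% 1/2 unhappy
(4,3)% 0/0 ok

(1,1), (1,4), (2,0), (2,2), (2,3), (2,4), (3,1), (4,1)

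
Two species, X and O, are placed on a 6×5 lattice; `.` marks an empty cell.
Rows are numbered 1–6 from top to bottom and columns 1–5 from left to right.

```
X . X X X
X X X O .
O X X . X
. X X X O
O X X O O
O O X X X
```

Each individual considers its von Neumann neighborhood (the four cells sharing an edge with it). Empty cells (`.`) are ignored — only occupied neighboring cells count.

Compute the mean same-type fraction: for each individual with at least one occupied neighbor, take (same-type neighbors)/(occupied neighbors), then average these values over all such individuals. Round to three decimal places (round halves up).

(1,1)X 1/1
(1,3)X 2/2
(1,4)X 2/3
(1,5)X 1/1
(2,1)X 2/3
(2,2)X 3/3
(2,3)X 3/4
(2,4)O 0/2
(3,1)O 0/2
(3,2)X 3/4
(3,3)X 3/3
(3,5)X 0/1
(4,2)X 3/3
(4,3)X 4/4
(4,4)X 1/3
(4,5)O 1/3
(5,1)O 1/2
(5,2)X 2/4
(5,3)X 3/4
(5,4)O 1/4
(5,5)O 2/3
(6,1)O 2/2
(6,2)O 1/3
(6,3)X 2/3
(6,4)X 2/3
(6,5)X 1/2
Sum over 26 individuals: 1/1 + 2/2 + 2/3 + 1/1 + 2/3 + 3/3 + 3/4 + 0/2 + 0/2 + 3/4 + 3/3 + 0/1 + 3/3 + 4/4 + 1/3 + 1/3 + 1/2 + 2/4 + 3/4 + 1/4 + 2/3 + 2/2 + 1/3 + 2/3 + 2/3 + 1/2 = 49/3; mean = 49/3 ÷ 26 = 49/78 = 0.628205… → 0.628.

0.628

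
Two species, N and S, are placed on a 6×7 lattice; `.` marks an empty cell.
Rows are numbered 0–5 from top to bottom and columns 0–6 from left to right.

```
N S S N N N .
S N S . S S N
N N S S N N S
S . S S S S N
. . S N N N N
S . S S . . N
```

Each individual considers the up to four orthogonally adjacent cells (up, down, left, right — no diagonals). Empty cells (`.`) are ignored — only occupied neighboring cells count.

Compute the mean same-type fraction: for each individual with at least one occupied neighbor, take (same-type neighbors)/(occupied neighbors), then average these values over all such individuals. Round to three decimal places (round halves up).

(0,0)N 0/2
(0,1)S 1/3
(0,2)S 2/3
(0,3)N 1/2
(0,4)N 2/3
(0,5)N 1/2
(1,0)S 0/3
(1,1)N 1/4
(1,2)S 2/3
(1,4)S 1/3
(1,5)S 1/4
(1,6)N 0/2
(2,0)N 1/3
(2,1)N 2/3
(2,2)S 3/4
(2,3)S 2/3
(2,4)N 1/4
(2,5)N 1/4
(2,6)S 0/3
(3,0)S 0/1
(3,2)S 3/3
(3,3)S 3/4
(3,4)S 2/4
(3,5)S 1/4
(3,6)N 1/3
(4,2)S 2/3
(4,3)N 1/4
(4,4)N 2/3
(4,5)N 2/3
(4,6)N 3/3
(5,0)S — no occupied neighbors
(5,2)S 2/2
(5,3)S 1/2
(5,6)N 1/1
Sum over 33 individuals: 0/2 + 1/3 + 2/3 + 1/2 + 2/3 + 1/2 + 0/3 + 1/4 + 2/3 + 1/3 + 1/4 + 0/2 + 1/3 + 2/3 + 3/4 + 2/3 + 1/4 + 1/4 + 0/3 + 0/1 + 3/3 + 3/4 + 2/4 + 1/4 + 1/3 + 2/3 + 1/4 + 2/3 + 2/3 + 3/3 + 2/2 + 1/2 + 1/1 = 47/3; mean = 47/3 ÷ 33 = 47/99 = 0.474747… → 0.475.

0.475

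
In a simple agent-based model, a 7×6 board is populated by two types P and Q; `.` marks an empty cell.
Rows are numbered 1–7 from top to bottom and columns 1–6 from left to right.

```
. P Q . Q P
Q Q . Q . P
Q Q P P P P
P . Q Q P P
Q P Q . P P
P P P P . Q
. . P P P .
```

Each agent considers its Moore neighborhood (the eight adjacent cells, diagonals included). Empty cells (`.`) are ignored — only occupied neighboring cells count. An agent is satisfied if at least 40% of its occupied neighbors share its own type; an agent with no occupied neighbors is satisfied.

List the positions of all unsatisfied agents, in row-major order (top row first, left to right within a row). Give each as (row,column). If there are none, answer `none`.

(1,2), (1,5), (3,3), (4,1), (4,4), (5,1), (5,3), (6,6)

(1,2)P 0/3 ✗
(1,3)Q 2/3 ✓
(1,5)Q 1/3 ✗
(1,6)P 1/2 ✓
(2,1)Q 3/4 ✓
(2,2)Q 4/6 ✓
(2,4)Q 2/5 ✓
(2,6)P 3/4 ✓
(3,1)Q 3/4 ✓
(3,2)Q 4/6 ✓
(3,3)P 1/6 ✗
(3,4)P 3/6 ✓
(3,5)P 5/7 ✓
(3,6)P 4/4 ✓
(4,1)P 1/4 ✗
(4,3)Q 3/6 ✓
(4,4)Q 2/7 ✗
(4,5)P 6/7 ✓
(4,6)P 5/5 ✓
(5,1)Q 0/4 ✗
(5,2)P 4/7 ✓
(5,3)Q 2/6 ✗
(5,5)P 4/6 ✓
(5,6)P 3/4 ✓
(6,1)P 2/3 ✓
(6,2)P 4/6 ✓
(6,3)P 5/6 ✓
(6,4)P 5/6 ✓
(6,6)Q 0/3 ✗
(7,3)P 4/4 ✓
(7,4)P 4/4 ✓
(7,5)P 2/3 ✓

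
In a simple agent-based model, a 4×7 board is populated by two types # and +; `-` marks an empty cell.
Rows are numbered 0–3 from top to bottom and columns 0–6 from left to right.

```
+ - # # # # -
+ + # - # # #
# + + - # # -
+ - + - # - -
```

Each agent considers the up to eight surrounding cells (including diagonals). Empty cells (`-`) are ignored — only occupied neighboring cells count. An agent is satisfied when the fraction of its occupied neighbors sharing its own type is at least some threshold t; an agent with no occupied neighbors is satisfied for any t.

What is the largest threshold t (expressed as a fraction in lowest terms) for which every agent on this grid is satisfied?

(0,0)+ 2/2
(0,2)# 2/3
(0,3)# 4/4
(0,4)# 4/4
(0,5)# 4/4
(1,0)+ 3/4
(1,1)+ 4/7
(1,2)# 2/5
(1,4)# 6/6
(1,5)# 6/6
(1,6)# 3/3
(2,0)# 0/4
(2,1)+ 5/7
(2,2)+ 3/4
(2,4)# 4/4
(2,5)# 5/5
(3,0)+ 1/2
(3,2)+ 2/2
(3,4)# 2/2
The smallest same-type fraction is 0/4 at (2,0), which reduces to 0/1. Any threshold above that leaves this agent unsatisfied.

0/1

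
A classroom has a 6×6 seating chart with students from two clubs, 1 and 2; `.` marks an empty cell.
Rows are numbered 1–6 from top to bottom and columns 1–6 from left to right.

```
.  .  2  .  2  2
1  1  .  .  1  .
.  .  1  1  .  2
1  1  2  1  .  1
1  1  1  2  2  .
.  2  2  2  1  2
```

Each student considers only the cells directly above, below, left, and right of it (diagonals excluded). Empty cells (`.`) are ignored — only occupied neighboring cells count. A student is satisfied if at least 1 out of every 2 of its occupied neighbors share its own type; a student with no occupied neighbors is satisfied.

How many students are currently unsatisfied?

Row 1: (1,3)2 0/0 ✓ · (1,5)2 1/2 ✓ · (1,6)2 1/1 ✓
Row 2: (2,1)1 1/1 ✓ · (2,2)1 1/1 ✓ · (2,5)1 0/1 ✗
Row 3: (3,3)1 1/2 ✓ · (3,4)1 2/2 ✓ · (3,6)2 0/1 ✗
Row 4: (4,1)1 2/2 ✓ · (4,2)1 2/3 ✓ · (4,3)2 0/4 ✗ · (4,4)1 1/3 ✗ · (4,6)1 0/1 ✗
Row 5: (5,1)1 2/2 ✓ · (5,2)1 3/4 ✓ · (5,3)1 1/4 ✗ · (5,4)2 2/4 ✓ · (5,5)2 1/2 ✓
Row 6: (6,2)2 1/2 ✓ · (6,3)2 2/3 ✓ · (6,4)2 2/3 ✓ · (6,5)1 0/3 ✗ · (6,6)2 0/1 ✗
Unsatisfied: (2,5), (3,6), (4,3), (4,4), (4,6), (5,3), (6,5), (6,6) — 8 in total.

8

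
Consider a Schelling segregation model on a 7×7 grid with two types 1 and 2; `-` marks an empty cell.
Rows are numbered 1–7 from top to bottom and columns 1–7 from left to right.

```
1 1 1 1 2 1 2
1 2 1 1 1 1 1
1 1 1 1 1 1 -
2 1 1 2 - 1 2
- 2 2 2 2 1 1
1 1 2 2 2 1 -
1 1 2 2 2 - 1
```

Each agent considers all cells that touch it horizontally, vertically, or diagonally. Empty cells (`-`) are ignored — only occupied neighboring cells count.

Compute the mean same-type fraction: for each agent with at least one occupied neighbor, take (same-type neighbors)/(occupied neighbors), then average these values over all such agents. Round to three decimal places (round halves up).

(1,1)1 2/3
(1,2)1 4/5
(1,3)1 4/5
(1,4)1 4/5
(1,5)2 0/5
(1,6)1 3/5
(1,7)2 0/3
(2,1)1 4/5
(2,2)2 0/8
(2,3)1 7/8
(2,4)1 7/8
(2,5)1 7/8
(2,6)1 5/7
(2,7)1 3/4
(3,1)1 3/5
(3,2)1 6/8
(3,3)1 6/8
(3,4)1 6/7
(3,5)1 6/7
(3,6)1 5/6
(4,1)2 1/4
(4,2)1 4/7
(4,3)1 4/8
(4,4)2 3/7
(4,6)1 4/6
(4,7)2 0/4
(5,2)2 3/7
(5,3)2 5/8
(5,4)2 6/7
(5,5)2 4/7
(5,6)1 3/6
(5,7)1 3/4
(6,1)1 3/4
(6,2)1 3/7
(6,3)2 6/8
(6,4)2 8/8
(6,5)2 5/7
(6,6)1 3/6
(7,1)1 3/3
(7,2)1 3/5
(7,3)2 3/5
(7,4)2 5/5
(7,5)2 3/4
(7,7)1 1/1
Sum over 44 agents: 2/3 + 4/5 + 4/5 + 4/5 + 0/5 + 3/5 + 0/3 + 4/5 + 0/8 + 7/8 + 7/8 + 7/8 + 5/7 + 3/4 + 3/5 + 6/8 + 6/8 + 6/7 + 6/7 + 5/6 + 1/4 + 4/7 + 4/8 + 3/7 + 4/6 + 0/4 + 3/7 + 5/8 + 6/7 + 4/7 + 3/6 + 3/4 + 3/4 + 3/7 + 6/8 + 8/8 + 5/7 + 3/6 + 3/3 + 3/5 + 3/5 + 5/5 + 3/4 + 1/1 = 11947/420; mean = 11947/420 ÷ 44 = 11947/18480 = 0.646482… → 0.646.

0.646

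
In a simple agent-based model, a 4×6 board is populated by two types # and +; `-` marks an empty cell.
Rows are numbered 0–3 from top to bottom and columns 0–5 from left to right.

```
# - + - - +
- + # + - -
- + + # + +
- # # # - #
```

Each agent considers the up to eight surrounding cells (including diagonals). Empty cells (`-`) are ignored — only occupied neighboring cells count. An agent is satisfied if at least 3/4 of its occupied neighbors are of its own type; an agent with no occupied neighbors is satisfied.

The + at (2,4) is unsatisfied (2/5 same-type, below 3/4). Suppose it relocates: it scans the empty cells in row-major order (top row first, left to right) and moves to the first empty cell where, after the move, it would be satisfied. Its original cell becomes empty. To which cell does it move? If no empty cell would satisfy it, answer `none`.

(0,4)

Vacating (2,4). Empty cells in order:
  (0,1): 2/4 same-type → still unsatisfied.
  (0,3): 2/3 same-type → still unsatisfied.
  (0,4): 2/2 same-type → satisfied — stop here.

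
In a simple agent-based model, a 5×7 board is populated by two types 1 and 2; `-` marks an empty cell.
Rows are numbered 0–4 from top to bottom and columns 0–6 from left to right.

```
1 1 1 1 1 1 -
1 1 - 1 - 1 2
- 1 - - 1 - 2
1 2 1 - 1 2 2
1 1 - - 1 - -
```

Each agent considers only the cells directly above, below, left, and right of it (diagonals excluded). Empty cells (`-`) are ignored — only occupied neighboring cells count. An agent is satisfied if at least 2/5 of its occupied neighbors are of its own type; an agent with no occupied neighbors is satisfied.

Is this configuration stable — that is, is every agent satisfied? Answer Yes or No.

(0,0)1 2/2 satisfied
(0,1)1 3/3 satisfied
(0,2)1 2/2 satisfied
(0,3)1 3/3 satisfied
(0,4)1 2/2 satisfied
(0,5)1 2/2 satisfied
(1,0)1 2/2 satisfied
(1,1)1 3/3 satisfied
(1,3)1 1/1 satisfied
(1,5)1 1/2 satisfied
(1,6)2 1/2 satisfied
(2,1)1 1/2 satisfied
(2,4)1 1/1 satisfied
(2,6)2 2/2 satisfied
(3,0)1 1/2 satisfied
(3,1)2 0/4 not
(3,2)1 0/1 not
(3,4)1 2/3 satisfied
(3,5)2 1/2 satisfied
(3,6)2 2/2 satisfied
(4,0)1 2/2 satisfied
(4,1)1 1/2 satisfied
(4,4)1 1/1 satisfied
For instance (3,1) has only 0/4 same-type neighbors, below 2/5.

No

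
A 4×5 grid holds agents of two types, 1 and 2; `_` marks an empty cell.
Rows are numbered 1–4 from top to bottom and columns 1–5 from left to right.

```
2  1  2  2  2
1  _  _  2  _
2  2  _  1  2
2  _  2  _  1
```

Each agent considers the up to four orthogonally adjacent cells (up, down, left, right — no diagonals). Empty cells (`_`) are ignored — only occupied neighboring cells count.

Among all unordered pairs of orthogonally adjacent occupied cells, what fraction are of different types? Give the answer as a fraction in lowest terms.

7/12

Scan each occupied cell's neighbors to the right and below so each pair is counted once.
From row 1: 3 unlike of 6 pairs (running 3/6).
From row 2: 2 unlike of 2 pairs (running 5/8).
From row 3: 2 unlike of 4 pairs (running 7/12).
Total adjacent occupied pairs: 12; unlike-type pairs: 7.
7/12 is already in lowest terms.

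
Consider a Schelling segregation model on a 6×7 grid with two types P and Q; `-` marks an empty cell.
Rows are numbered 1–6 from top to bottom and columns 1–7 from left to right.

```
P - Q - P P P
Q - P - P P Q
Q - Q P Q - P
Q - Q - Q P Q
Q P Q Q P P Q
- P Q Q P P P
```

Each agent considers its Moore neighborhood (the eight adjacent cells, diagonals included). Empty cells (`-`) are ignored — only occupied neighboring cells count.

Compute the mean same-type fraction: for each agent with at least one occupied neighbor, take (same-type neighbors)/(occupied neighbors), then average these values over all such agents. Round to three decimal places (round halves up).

0.493

Row 1: (1,1)P 0/1 · (1,3)Q 0/1 · (1,5)P 3/3 · (1,6)P 4/5 · (1,7)P 2/3
Row 2: (2,1)Q 1/2 · (2,3)P 1/3 · (2,5)P 4/5 · (2,6)P 5/7 · (2,7)Q 0/4
Row 3: (3,1)Q 2/2 · (3,3)Q 1/3 · (3,4)P 2/6 · (3,5)Q 1/5 · (3,7)P 2/4
Row 4: (4,1)Q 2/3 · (4,3)Q 3/5 · (4,5)Q 2/6 · (4,6)P 3/7 · (4,7)Q 1/4
Row 5: (5,1)Q 1/3 · (5,2)P 1/6 · (5,3)Q 4/6 · (5,4)Q 5/7 · (5,5)P 4/7 · (5,6)P 5/8 · (5,7)Q 1/5
Row 6: (6,2)P 1/4 · (6,3)Q 3/5 · (6,4)Q 3/5 · (6,5)P 3/5 · (6,6)P 4/5 · (6,7)P 2/3
Sum over 33 agents: 0/1 + 0/1 + 3/3 + 4/5 + 2/3 + 1/2 + 1/3 + 4/5 + 5/7 + 0/4 + 2/2 + 1/3 + 2/6 + 1/5 + 2/4 + 2/3 + 3/5 + 2/6 + 3/7 + 1/4 + 1/3 + 1/6 + 4/6 + 5/7 + 4/7 + 5/8 + 1/5 + 1/4 + 3/5 + 3/5 + 3/5 + 4/5 + 2/3 = 4551/280; mean = 4551/280 ÷ 33 = 1517/3080 = 0.492532… → 0.493.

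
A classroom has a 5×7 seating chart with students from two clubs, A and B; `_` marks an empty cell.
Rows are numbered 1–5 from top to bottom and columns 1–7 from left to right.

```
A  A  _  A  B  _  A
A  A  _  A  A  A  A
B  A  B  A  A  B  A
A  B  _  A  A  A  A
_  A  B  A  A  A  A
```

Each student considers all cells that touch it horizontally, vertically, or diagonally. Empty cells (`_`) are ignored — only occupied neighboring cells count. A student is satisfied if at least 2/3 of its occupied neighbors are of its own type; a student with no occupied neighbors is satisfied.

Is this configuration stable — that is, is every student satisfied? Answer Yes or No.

Row 1: (1,1)A 3/3 ✓ · (1,2)A 3/3 ✓ · (1,4)A 2/3 ✓ · (1,5)B 0/4 ✗ · (1,7)A 2/2 ✓
Row 2: (2,1)A 4/5 ✓ · (2,2)A 4/6 ✓ · (2,4)A 4/6 ✓ · (2,5)A 5/7 ✓ · (2,6)A 5/7 ✓ · (2,7)A 3/4 ✓
Row 3: (3,1)B 1/5 ✗ · (3,2)A 3/6 ✗ · (3,3)B 1/6 ✗ · (3,4)A 5/6 ✓ · (3,5)A 7/8 ✓ · (3,6)B 0/8 ✗ · (3,7)A 4/5 ✓
Row 4: (4,1)A 2/4 ✗ · (4,2)B 3/6 ✗ · (4,4)A 5/7 ✓ · (4,5)A 7/8 ✓ · (4,6)A 7/8 ✓ · (4,7)A 4/5 ✓
Row 5: (5,2)A 1/3 ✗ · (5,3)B 1/4 ✗ · (5,4)A 3/4 ✓ · (5,5)A 5/5 ✓ · (5,6)A 5/5 ✓ · (5,7)A 3/3 ✓
For instance (1,5) has only 0/4 same-type neighbors, below 2/3.

No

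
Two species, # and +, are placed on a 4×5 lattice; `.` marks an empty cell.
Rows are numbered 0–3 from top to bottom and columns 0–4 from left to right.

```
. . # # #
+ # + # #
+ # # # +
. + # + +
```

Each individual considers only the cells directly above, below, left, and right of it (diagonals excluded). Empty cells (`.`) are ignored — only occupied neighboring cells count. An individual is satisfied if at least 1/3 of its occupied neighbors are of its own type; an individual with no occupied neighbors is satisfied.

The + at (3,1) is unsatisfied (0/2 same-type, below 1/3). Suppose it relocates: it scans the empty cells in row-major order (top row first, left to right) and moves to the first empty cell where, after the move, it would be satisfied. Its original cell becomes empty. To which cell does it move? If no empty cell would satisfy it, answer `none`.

Vacating (3,1). Empty cells in order:
  (0,0): 1/1 same-type → satisfied — stop here.

(0,0)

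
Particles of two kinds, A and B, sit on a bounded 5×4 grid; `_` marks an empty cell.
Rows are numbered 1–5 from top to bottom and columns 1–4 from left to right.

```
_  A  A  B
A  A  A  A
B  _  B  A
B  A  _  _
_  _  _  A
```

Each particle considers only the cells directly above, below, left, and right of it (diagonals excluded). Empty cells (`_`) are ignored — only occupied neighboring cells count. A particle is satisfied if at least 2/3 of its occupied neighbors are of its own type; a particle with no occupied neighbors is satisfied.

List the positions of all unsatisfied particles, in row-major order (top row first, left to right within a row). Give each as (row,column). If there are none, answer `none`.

Row 1: (1,2)A 2/2 ✓ · (1,3)A 2/3 ✓ · (1,4)B 0/2 ✗
Row 2: (2,1)A 1/2 ✗ · (2,2)A 3/3 ✓ · (2,3)A 3/4 ✓ · (2,4)A 2/3 ✓
Row 3: (3,1)B 1/2 ✗ · (3,3)B 0/2 ✗ · (3,4)A 1/2 ✗
Row 4: (4,1)B 1/2 ✗ · (4,2)A 0/1 ✗
Row 5: (5,4)A 0/0 ✓

(1,4), (2,1), (3,1), (3,3), (3,4), (4,1), (4,2)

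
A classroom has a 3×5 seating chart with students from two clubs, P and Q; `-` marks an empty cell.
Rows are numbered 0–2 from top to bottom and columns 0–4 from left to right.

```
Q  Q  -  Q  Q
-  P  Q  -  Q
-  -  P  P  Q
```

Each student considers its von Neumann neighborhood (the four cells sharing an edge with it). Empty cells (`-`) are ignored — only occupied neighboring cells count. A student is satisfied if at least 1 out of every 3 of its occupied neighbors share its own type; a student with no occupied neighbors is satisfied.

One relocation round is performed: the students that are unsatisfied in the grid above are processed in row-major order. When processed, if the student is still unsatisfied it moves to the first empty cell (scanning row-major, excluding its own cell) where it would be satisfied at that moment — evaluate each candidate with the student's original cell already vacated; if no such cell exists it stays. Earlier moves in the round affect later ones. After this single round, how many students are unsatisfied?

Initially unsatisfied (in order): (1,1), (1,2).
  (1,1) → (2,0).
  (1,2) → (0,2).
Resulting grid:
Q Q Q Q Q
- - - - Q
P - P P Q
All satisfied now.

0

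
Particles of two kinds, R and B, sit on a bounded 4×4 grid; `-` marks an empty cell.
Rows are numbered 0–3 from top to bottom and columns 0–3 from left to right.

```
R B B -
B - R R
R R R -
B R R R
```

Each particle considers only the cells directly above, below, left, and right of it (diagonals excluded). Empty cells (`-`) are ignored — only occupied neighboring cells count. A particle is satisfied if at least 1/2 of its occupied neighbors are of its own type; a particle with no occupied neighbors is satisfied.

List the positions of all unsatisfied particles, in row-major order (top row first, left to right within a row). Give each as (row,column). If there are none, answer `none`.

Row 0: (0,0)R 0/2 unhappy · (0,1)B 1/2 ok · (0,2)B 1/2 ok
Row 1: (1,0)B 0/2 unhappy · (1,2)R 2/3 ok · (1,3)R 1/1 ok
Row 2: (2,0)R 1/3 unhappy · (2,1)R 3/3 ok · (2,2)R 3/3 ok
Row 3: (3,0)B 0/2 unhappy · (3,1)R 2/3 ok · (3,2)R 3/3 ok · (3,3)R 1/1 ok

(0,0), (1,0), (2,0), (3,0)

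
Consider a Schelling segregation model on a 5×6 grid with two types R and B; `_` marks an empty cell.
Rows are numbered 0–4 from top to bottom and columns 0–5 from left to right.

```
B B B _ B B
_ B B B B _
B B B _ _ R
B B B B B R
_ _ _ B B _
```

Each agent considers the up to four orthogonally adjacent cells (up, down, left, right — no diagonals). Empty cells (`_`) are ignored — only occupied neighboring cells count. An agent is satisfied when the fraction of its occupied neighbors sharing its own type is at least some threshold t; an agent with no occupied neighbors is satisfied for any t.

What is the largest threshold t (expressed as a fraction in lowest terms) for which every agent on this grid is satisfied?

Row 0: (0,0)B 1/1 · (0,1)B 3/3 · (0,2)B 2/2 · (0,4)B 2/2 · (0,5)B 1/1
Row 1: (1,1)B 3/3 · (1,2)B 4/4 · (1,3)B 2/2 · (1,4)B 2/2
Row 2: (2,0)B 2/2 · (2,1)B 4/4 · (2,2)B 3/3 · (2,5)R 1/1
Row 3: (3,0)B 2/2 · (3,1)B 3/3 · (3,2)B 3/3 · (3,3)B 3/3 · (3,4)B 2/3 · (3,5)R 1/2
Row 4: (4,3)B 2/2 · (4,4)B 2/2
The smallest same-type fraction is 1/2 at (3,5), which reduces to 1/2. Any threshold above that leaves this agent unsatisfied.

1/2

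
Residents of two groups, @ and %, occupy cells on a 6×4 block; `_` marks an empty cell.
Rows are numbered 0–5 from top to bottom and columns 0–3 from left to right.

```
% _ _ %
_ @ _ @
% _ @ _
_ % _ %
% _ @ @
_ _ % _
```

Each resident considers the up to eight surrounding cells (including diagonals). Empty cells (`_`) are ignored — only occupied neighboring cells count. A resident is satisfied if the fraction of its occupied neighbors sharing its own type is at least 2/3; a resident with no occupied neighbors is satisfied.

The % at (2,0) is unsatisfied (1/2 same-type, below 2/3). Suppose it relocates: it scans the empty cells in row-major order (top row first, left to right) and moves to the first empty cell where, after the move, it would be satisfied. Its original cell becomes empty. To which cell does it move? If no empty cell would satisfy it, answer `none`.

Vacating (2,0). Empty cells in order:
  (0,1): 1/2 same-type → still unsatisfied.
  (0,2): 1/3 same-type → still unsatisfied.
  (1,0): 1/2 same-type → still unsatisfied.
  (1,2): 1/4 same-type → still unsatisfied.
  (2,1): 1/3 same-type → still unsatisfied.
  (2,3): 1/3 same-type → still unsatisfied.
  (3,0): 2/2 same-type → satisfied — stop here.

(3,0)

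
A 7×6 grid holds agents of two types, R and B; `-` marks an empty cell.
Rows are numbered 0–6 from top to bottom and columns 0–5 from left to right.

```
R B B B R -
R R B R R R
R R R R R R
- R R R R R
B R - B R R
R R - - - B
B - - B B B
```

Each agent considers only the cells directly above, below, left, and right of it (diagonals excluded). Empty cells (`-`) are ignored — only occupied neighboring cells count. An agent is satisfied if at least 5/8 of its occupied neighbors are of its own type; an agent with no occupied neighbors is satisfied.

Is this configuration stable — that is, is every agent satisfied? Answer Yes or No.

No

(0,0)R 1/2 ✗
(0,1)B 1/3 ✗
(0,2)B 3/3 ✓
(0,3)B 1/3 ✗
(0,4)R 1/2 ✗
(1,0)R 3/3 ✓
(1,1)R 2/4 ✗
(1,2)B 1/4 ✗
(1,3)R 2/4 ✗
(1,4)R 4/4 ✓
(1,5)R 2/2 ✓
(2,0)R 2/2 ✓
(2,1)R 4/4 ✓
(2,2)R 3/4 ✓
(2,3)R 4/4 ✓
(2,4)R 4/4 ✓
(2,5)R 3/3 ✓
(3,1)R 3/3 ✓
(3,2)R 3/3 ✓
(3,3)R 3/4 ✓
(3,4)R 4/4 ✓
(3,5)R 3/3 ✓
(4,0)B 0/2 ✗
(4,1)R 2/3 ✓
(4,3)B 0/2 ✗
(4,4)R 2/3 ✓
(4,5)R 2/3 ✓
(5,0)R 1/3 ✗
(5,1)R 2/2 ✓
(5,5)B 1/2 ✗
(6,0)B 0/1 ✗
(6,3)B 1/1 ✓
(6,4)B 2/2 ✓
(6,5)B 2/2 ✓
For instance (0,0) has only 1/2 same-type neighbors, below 5/8.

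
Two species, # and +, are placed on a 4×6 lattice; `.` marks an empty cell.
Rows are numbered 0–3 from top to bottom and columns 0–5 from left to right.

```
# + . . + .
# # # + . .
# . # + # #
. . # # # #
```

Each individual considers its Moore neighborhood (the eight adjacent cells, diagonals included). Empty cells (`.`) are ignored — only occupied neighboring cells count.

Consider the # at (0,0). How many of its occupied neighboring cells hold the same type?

Occupied neighbors of (0,0): (0,1)=+, (1,0)=#, (1,1)=#.
Same type (#): 2 of 3.

2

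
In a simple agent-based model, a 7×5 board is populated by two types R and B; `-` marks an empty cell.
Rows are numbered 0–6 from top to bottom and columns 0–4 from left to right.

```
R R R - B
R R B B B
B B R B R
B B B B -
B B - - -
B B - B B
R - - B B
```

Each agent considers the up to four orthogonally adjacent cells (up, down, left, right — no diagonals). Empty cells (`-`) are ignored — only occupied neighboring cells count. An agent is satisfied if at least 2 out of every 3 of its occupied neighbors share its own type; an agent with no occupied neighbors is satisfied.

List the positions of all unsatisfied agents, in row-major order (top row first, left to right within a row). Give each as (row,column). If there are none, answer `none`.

(0,2), (1,1), (1,2), (2,1), (2,2), (2,3), (2,4), (6,0)

Row 0: (0,0)R 2/2 satisfied · (0,1)R 3/3 satisfied · (0,2)R 1/2 not · (0,4)B 1/1 satisfied
Row 1: (1,0)R 2/3 satisfied · (1,1)R 2/4 not · (1,2)B 1/4 not · (1,3)B 3/3 satisfied · (1,4)B 2/3 satisfied
Row 2: (2,0)B 2/3 satisfied · (2,1)B 2/4 not · (2,2)R 0/4 not · (2,3)B 2/4 not · (2,4)R 0/2 not
Row 3: (3,0)B 3/3 satisfied · (3,1)B 4/4 satisfied · (3,2)B 2/3 satisfied · (3,3)B 2/2 satisfied
Row 4: (4,0)B 3/3 satisfied · (4,1)B 3/3 satisfied
Row 5: (5,0)B 2/3 satisfied · (5,1)B 2/2 satisfied · (5,3)B 2/2 satisfied · (5,4)B 2/2 satisfied
Row 6: (6,0)R 0/1 not · (6,3)B 2/2 satisfied · (6,4)B 2/2 satisfied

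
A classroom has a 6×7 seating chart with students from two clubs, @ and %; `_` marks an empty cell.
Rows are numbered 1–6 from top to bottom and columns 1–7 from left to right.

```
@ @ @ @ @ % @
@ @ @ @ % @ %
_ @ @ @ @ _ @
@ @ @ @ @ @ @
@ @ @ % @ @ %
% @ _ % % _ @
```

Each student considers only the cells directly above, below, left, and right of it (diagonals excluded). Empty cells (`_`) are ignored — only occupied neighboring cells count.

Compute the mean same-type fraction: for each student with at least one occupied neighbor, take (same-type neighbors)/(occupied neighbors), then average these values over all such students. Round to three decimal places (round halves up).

0.643

Row 1: (1,1)@ 2/2 · (1,2)@ 3/3 · (1,3)@ 3/3 · (1,4)@ 3/3 · (1,5)@ 1/3 · (1,6)% 0/3 · (1,7)@ 0/2
Row 2: (2,1)@ 2/2 · (2,2)@ 4/4 · (2,3)@ 4/4 · (2,4)@ 3/4 · (2,5)% 0/4 · (2,6)@ 0/3 · (2,7)% 0/3
Row 3: (3,2)@ 3/3 · (3,3)@ 4/4 · (3,4)@ 4/4 · (3,5)@ 2/3 · (3,7)@ 1/2
Row 4: (4,1)@ 2/2 · (4,2)@ 4/4 · (4,3)@ 4/4 · (4,4)@ 3/4 · (4,5)@ 4/4 · (4,6)@ 3/3 · (4,7)@ 2/3
Row 5: (5,1)@ 2/3 · (5,2)@ 4/4 · (5,3)@ 2/3 · (5,4)% 1/4 · (5,5)@ 2/4 · (5,6)@ 2/3 · (5,7)% 0/3
Row 6: (6,1)% 0/2 · (6,2)@ 1/2 · (6,4)% 2/2 · (6,5)% 1/2 · (6,7)@ 0/1
Sum over 38 students: 2/2 + 3/3 + 3/3 + 3/3 + 1/3 + 0/3 + 0/2 + 2/2 + 4/4 + 4/4 + 3/4 + 0/4 + 0/3 + 0/3 + 3/3 + 4/4 + 4/4 + 2/3 + 1/2 + 2/2 + 4/4 + 4/4 + 3/4 + 4/4 + 3/3 + 2/3 + 2/3 + 4/4 + 2/3 + 1/4 + 2/4 + 2/3 + 0/3 + 0/2 + 1/2 + 2/2 + 1/2 + 0/1 = 293/12; mean = 293/12 ÷ 38 = 293/456 = 0.642543… → 0.643.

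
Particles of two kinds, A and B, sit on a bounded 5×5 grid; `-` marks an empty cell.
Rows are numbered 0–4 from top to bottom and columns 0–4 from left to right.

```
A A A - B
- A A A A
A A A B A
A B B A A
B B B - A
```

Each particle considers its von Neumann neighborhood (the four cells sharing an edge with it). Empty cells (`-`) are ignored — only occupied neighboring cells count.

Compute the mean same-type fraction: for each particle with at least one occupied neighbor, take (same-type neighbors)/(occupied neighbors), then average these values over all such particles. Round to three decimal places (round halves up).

0.701

(0,0)A 1/1
(0,1)A 3/3
(0,2)A 2/2
(0,4)B 0/1
(1,1)A 3/3
(1,2)A 4/4
(1,3)A 2/3
(1,4)A 2/3
(2,0)A 2/2
(2,1)A 3/4
(2,2)A 2/4
(2,3)B 0/4
(2,4)A 2/3
(3,0)A 1/3
(3,1)B 2/4
(3,2)B 2/4
(3,3)A 1/3
(3,4)A 3/3
(4,0)B 1/2
(4,1)B 3/3
(4,2)B 2/2
(4,4)A 1/1
Sum over 22 particles: 1/1 + 3/3 + 2/2 + 0/1 + 3/3 + 4/4 + 2/3 + 2/3 + 2/2 + 3/4 + 2/4 + 0/4 + 2/3 + 1/3 + 2/4 + 2/4 + 1/3 + 3/3 + 1/2 + 3/3 + 2/2 + 1/1 = 185/12; mean = 185/12 ÷ 22 = 185/264 = 0.700757… → 0.701.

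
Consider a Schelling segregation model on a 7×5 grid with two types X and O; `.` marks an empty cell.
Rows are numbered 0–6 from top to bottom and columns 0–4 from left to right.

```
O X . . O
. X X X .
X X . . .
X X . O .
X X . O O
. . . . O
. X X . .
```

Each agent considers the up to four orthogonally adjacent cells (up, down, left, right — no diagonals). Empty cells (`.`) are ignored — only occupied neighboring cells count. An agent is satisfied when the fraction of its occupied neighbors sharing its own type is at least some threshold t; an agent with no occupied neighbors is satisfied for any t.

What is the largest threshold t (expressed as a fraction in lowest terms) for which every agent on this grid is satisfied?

(0,0)O 0/1
(0,1)X 1/2
(0,4)O — no occupied neighbors
(1,1)X 3/3
(1,2)X 2/2
(1,3)X 1/1
(2,0)X 2/2
(2,1)X 3/3
(3,0)X 3/3
(3,1)X 3/3
(3,3)O 1/1
(4,0)X 2/2
(4,1)X 2/2
(4,3)O 2/2
(4,4)O 2/2
(5,4)O 1/1
(6,1)X 1/1
(6,2)X 1/1
The smallest same-type fraction is 0/1 at (0,0), which reduces to 0/1. Any threshold above that leaves this agent unsatisfied.

0/1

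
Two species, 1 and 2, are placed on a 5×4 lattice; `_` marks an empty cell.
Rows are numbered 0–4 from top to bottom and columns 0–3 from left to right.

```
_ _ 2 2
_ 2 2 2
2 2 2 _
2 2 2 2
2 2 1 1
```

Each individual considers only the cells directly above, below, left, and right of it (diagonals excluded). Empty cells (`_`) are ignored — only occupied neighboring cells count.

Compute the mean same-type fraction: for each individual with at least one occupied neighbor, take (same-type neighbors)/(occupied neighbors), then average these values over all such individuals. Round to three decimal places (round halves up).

Row 0: (0,2)2 2/2 · (0,3)2 2/2
Row 1: (1,1)2 2/2 · (1,2)2 4/4 · (1,3)2 2/2
Row 2: (2,0)2 2/2 · (2,1)2 4/4 · (2,2)2 3/3
Row 3: (3,0)2 3/3 · (3,1)2 4/4 · (3,2)2 3/4 · (3,3)2 1/2
Row 4: (4,0)2 2/2 · (4,1)2 2/3 · (4,2)1 1/3 · (4,3)1 1/2
Sum over 16 individuals: 2/2 + 2/2 + 2/2 + 4/4 + 2/2 + 2/2 + 4/4 + 3/3 + 3/3 + 4/4 + 3/4 + 1/2 + 2/2 + 2/3 + 1/3 + 1/2 = 55/4; mean = 55/4 ÷ 16 = 55/64 = 0.859375 → 0.859.

0.859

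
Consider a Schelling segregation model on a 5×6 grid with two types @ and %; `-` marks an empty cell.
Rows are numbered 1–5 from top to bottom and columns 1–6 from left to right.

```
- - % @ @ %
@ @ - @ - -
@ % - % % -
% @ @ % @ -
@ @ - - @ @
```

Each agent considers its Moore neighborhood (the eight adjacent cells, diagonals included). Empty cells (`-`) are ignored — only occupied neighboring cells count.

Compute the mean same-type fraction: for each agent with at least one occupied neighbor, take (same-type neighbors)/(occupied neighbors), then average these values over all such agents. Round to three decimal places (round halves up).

0.486

(1,3)% 0/3
(1,4)@ 2/3
(1,5)@ 2/3
(1,6)% 0/1
(2,1)@ 2/3
(2,2)@ 2/4
(2,4)@ 2/5
(3,1)@ 3/5
(3,2)% 1/6
(3,4)% 2/5
(3,5)% 2/4
(4,1)% 1/5
(4,2)@ 4/6
(4,3)@ 2/5
(4,4)% 2/5
(4,5)@ 2/5
(5,1)@ 2/3
(5,2)@ 3/4
(5,5)@ 2/3
(5,6)@ 2/2
Sum over 20 agents: 0/3 + 2/3 + 2/3 + 0/1 + 2/3 + 2/4 + 2/5 + 3/5 + 1/6 + 2/5 + 2/4 + 1/5 + 4/6 + 2/5 + 2/5 + 2/5 + 2/3 + 3/4 + 2/3 + 2/2 = 583/60; mean = 583/60 ÷ 20 = 583/1200 = 0.485833… → 0.486.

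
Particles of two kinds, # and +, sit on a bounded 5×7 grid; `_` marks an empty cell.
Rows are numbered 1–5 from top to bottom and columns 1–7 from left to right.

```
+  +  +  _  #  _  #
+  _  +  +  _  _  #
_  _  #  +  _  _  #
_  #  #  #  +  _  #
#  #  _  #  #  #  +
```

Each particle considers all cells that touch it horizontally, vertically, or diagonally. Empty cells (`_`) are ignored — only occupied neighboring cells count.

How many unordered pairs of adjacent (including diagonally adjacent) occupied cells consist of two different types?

12

Scan each occupied cell's neighbors to the right and below (and the two forward diagonals) so each pair is counted once.
Row 1: +(1,1)–+(1,2)= +(1,1)–+(2,1)= +(1,2)–+(1,3)= +(1,2)–+(2,3)= +(1,2)–+(2,1)= +(1,3)–+(2,3)= +(1,3)–+(2,4)= #(1,5)–+(2,4)≠ #(1,7)–#(2,7)=  → 1/9 unlike.
Row 2: +(2,3)–+(2,4)= +(2,3)–#(3,3)≠ +(2,3)–+(3,4)= +(2,4)–+(3,4)= +(2,4)–#(3,3)≠ #(2,7)–#(3,7)=  → 2/6 unlike.
Row 3: #(3,3)–+(3,4)≠ #(3,3)–#(4,3)= #(3,3)–#(4,4)= #(3,3)–#(4,2)= +(3,4)–#(4,4)≠ +(3,4)–+(4,5)= +(3,4)–#(4,3)≠ #(3,7)–#(4,7)=  → 3/8 unlike.
Row 4: #(4,2)–#(4,3)= #(4,2)–#(5,2)= #(4,2)–#(5,1)= #(4,3)–#(4,4)= #(4,3)–#(5,4)= #(4,3)–#(5,2)= #(4,4)–+(4,5)≠ #(4,4)–#(5,4)= #(4,4)–#(5,5)= +(4,5)–#(5,5)≠ +(4,5)–#(5,6)≠ +(4,5)–#(5,4)≠ #(4,7)–+(5,7)≠ #(4,7)–#(5,6)=  → 5/14 unlike.
Row 5: #(5,1)–#(5,2)= #(5,4)–#(5,5)= #(5,5)–#(5,6)= #(5,6)–+(5,7)≠  → 1/4 unlike.
Total adjacent occupied pairs: 41; unlike-type pairs: 12.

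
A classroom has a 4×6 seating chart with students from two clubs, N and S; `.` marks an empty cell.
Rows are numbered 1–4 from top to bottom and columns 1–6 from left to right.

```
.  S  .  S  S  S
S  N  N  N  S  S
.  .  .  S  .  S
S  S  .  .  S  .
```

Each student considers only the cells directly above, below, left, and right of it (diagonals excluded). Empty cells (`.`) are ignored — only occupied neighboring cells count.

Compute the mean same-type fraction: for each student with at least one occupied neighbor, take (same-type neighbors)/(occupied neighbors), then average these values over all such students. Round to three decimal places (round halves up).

Row 1: (1,2)S 0/1 · (1,4)S 1/2 · (1,5)S 3/3 · (1,6)S 2/2
Row 2: (2,1)S 0/1 · (2,2)N 1/3 · (2,3)N 2/2 · (2,4)N 1/4 · (2,5)S 2/3 · (2,6)S 3/3
Row 3: (3,4)S 0/1 · (3,6)S 1/1
Row 4: (4,1)S 1/1 · (4,2)S 1/1 · (4,5)S — no occupied neighbors
Sum over 14 students: 0/1 + 1/2 + 3/3 + 2/2 + 0/1 + 1/3 + 2/2 + 1/4 + 2/3 + 3/3 + 0/1 + 1/1 + 1/1 + 1/1 = 35/4; mean = 35/4 ÷ 14 = 5/8 = 0.625 → 0.625.

0.625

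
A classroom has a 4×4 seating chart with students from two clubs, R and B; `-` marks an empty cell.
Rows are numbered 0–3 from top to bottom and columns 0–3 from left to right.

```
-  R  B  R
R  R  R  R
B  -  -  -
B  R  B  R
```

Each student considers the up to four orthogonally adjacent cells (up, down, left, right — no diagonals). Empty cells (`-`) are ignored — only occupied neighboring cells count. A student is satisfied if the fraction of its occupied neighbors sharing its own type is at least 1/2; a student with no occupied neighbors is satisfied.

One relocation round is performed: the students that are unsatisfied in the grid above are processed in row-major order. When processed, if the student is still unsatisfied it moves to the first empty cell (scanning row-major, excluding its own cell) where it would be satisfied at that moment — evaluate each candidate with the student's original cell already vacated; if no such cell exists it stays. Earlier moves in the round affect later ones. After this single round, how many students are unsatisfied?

0

Initially unsatisfied (in order): (0,2), (3,1), (3,2), (3,3).
  (0,2) → (2,2).
  (3,1) → (0,0).
  (3,2): now satisfied by earlier moves; stays.
  (3,3) → (0,2).
Resulting grid:
R R R R
R R R R
B - B -
B - B -
All satisfied now.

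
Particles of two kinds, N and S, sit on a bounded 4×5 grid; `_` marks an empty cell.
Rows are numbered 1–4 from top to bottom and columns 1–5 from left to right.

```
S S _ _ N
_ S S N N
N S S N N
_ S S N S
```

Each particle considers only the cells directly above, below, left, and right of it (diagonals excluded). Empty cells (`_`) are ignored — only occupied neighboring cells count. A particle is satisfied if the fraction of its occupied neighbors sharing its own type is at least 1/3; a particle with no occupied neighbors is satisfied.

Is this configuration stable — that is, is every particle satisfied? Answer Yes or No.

(1,1)S 1/1 satisfied
(1,2)S 2/2 satisfied
(1,5)N 1/1 satisfied
(2,2)S 3/3 satisfied
(2,3)S 2/3 satisfied
(2,4)N 2/3 satisfied
(2,5)N 3/3 satisfied
(3,1)N 0/1 not
(3,2)S 3/4 satisfied
(3,3)S 3/4 satisfied
(3,4)N 3/4 satisfied
(3,5)N 2/3 satisfied
(4,2)S 2/2 satisfied
(4,3)S 2/3 satisfied
(4,4)N 1/3 satisfied
(4,5)S 0/2 not
For instance (3,1) has only 0/1 same-type neighbors, below 1/3.

No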